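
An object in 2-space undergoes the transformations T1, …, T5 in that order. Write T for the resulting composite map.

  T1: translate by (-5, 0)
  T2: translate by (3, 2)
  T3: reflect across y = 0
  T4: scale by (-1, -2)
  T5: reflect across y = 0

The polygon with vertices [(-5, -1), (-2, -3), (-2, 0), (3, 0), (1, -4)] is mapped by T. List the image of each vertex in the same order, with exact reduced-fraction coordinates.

image vertices: (7, -2), (4, 2), (4, -4), (-1, -4), (1, 4)

T1 translate by (-5, 0): (-5, -1) → (-10, -1); (-2, -3) → (-7, -3); (-2, 0) → (-7, 0); (3, 0) → (-2, 0); (1, -4) → (-4, -4)
T2 translate by (3, 2): (-10, -1) → (-7, 1); (-7, -3) → (-4, -1); (-7, 0) → (-4, 2); (-2, 0) → (1, 2); (-4, -4) → (-1, -2)
T3 reflect across y = 0: (-7, 1) → (-7, -1); (-4, -1) → (-4, 1); (-4, 2) → (-4, -2); (1, 2) → (1, -2); (-1, -2) → (-1, 2)
T4 scale by (-1, -2): (-7, -1) → (7, 2); (-4, 1) → (4, -2); (-4, -2) → (4, 4); (1, -2) → (-1, 4); (-1, 2) → (1, -4)
T5 reflect across y = 0: (7, 2) → (7, -2); (4, -2) → (4, 2); (4, 4) → (4, -4); (-1, 4) → (-1, -4); (1, -4) → (1, 4)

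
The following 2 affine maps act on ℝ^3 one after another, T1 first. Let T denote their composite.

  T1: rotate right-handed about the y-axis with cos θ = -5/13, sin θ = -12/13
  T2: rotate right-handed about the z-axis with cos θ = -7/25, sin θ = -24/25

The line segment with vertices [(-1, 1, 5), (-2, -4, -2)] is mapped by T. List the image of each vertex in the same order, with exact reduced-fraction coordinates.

image vertices: (697/325, 1229/325, -37/13), (-1486/325, -452/325, -14/13)

T1 rotate right-handed about the y-axis with cos θ = -5/13, sin θ = -12/13: (-1, 1, 5) → (-55/13, 1, -37/13); (-2, -4, -2) → (34/13, -4, -14/13)
T2 rotate right-handed about the z-axis with cos θ = -7/25, sin θ = -24/25: (-55/13, 1, -37/13) → (697/325, 1229/325, -37/13); (34/13, -4, -14/13) → (-1486/325, -452/325, -14/13)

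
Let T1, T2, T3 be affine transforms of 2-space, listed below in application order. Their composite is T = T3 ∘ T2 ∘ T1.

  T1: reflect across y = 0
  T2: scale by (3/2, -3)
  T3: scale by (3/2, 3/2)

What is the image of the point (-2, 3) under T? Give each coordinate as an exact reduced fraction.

T1 reflect across y = 0: (-2, 3) → (-2, -3)
T2 scale by (3/2, -3): (-2, -3) → (-3, 9)
T3 scale by (3/2, 3/2): (-3, 9) → (-9/2, 27/2)

T(p) = (-9/2, 27/2)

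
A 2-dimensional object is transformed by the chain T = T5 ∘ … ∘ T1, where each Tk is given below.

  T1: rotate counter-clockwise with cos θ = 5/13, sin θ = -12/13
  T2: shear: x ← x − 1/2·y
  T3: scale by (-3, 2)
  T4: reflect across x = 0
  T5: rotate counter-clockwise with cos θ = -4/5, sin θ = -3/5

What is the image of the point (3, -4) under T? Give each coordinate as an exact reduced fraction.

T(p) = (-276/65, 493/65)

T1 rotate counter-clockwise with cos θ = 5/13, sin θ = -12/13: (3, -4) → (-33/13, -56/13)
T2 shear: x ← x − 1/2·y: (-33/13, -56/13) → (-5/13, -56/13)
T3 scale by (-3, 2): (-5/13, -56/13) → (15/13, -112/13)
T4 reflect across x = 0: (15/13, -112/13) → (-15/13, -112/13)
T5 rotate counter-clockwise with cos θ = -4/5, sin θ = -3/5: (-15/13, -112/13) → (-276/65, 493/65)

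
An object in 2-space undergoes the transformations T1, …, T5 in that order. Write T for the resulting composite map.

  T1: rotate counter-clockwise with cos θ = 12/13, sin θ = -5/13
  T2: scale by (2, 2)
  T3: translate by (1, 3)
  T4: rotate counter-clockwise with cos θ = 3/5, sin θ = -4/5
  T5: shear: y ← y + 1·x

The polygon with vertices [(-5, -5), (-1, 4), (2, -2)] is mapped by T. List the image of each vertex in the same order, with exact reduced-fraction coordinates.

T1 rotate counter-clockwise with cos θ = 12/13, sin θ = -5/13: (-5, -5) → (-85/13, -35/13); (-1, 4) → (8/13, 53/13); (2, -2) → (14/13, -34/13)
T2 scale by (2, 2): (-85/13, -35/13) → (-170/13, -70/13); (8/13, 53/13) → (16/13, 106/13); (14/13, -34/13) → (28/13, -68/13)
T3 translate by (1, 3): (-170/13, -70/13) → (-157/13, -31/13); (16/13, 106/13) → (29/13, 145/13); (28/13, -68/13) → (41/13, -29/13)
T4 rotate counter-clockwise with cos θ = 3/5, sin θ = -4/5: (-157/13, -31/13) → (-119/13, 107/13); (29/13, 145/13) → (667/65, 319/65); (41/13, -29/13) → (7/65, -251/65)
T5 shear: y ← y + 1·x: (-119/13, 107/13) → (-119/13, -12/13); (667/65, 319/65) → (667/65, 986/65); (7/65, -251/65) → (7/65, -244/65)

image vertices: (-119/13, -12/13), (667/65, 986/65), (7/65, -244/65)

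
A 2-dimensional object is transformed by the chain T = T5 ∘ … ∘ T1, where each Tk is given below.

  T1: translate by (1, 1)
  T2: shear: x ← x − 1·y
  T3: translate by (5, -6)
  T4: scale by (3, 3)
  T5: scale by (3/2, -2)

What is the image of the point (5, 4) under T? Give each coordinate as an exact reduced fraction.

T(p) = (27, 6)

T1 translate by (1, 1): (5, 4) → (6, 5)
T2 shear: x ← x − 1·y: (6, 5) → (1, 5)
T3 translate by (5, -6): (1, 5) → (6, -1)
T4 scale by (3, 3): (6, -1) → (18, -3)
T5 scale by (3/2, -2): (18, -3) → (27, 6)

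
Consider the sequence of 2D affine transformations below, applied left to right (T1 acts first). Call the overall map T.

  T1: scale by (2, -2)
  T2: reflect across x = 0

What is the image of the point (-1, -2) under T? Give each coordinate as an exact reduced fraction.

T1 scale by (2, -2): (-1, -2) → (-2, 4)
T2 reflect across x = 0: (-2, 4) → (2, 4)

T(p) = (2, 4)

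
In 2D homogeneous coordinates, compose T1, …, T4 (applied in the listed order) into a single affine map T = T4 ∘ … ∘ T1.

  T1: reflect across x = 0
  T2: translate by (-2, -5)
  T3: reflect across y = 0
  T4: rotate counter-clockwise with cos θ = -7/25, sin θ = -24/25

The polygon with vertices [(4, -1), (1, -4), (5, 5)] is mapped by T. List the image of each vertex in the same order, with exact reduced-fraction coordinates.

image vertices: (186/25, 102/25), (237/25, 9/25), (49/25, 168/25)

T1 reflect across x = 0: (4, -1) → (-4, -1); (1, -4) → (-1, -4); (5, 5) → (-5, 5)
T2 translate by (-2, -5): (-4, -1) → (-6, -6); (-1, -4) → (-3, -9); (-5, 5) → (-7, 0)
T3 reflect across y = 0: (-6, -6) → (-6, 6); (-3, -9) → (-3, 9); (-7, 0) → (-7, 0)
T4 rotate counter-clockwise with cos θ = -7/25, sin θ = -24/25: (-6, 6) → (186/25, 102/25); (-3, 9) → (237/25, 9/25); (-7, 0) → (49/25, 168/25)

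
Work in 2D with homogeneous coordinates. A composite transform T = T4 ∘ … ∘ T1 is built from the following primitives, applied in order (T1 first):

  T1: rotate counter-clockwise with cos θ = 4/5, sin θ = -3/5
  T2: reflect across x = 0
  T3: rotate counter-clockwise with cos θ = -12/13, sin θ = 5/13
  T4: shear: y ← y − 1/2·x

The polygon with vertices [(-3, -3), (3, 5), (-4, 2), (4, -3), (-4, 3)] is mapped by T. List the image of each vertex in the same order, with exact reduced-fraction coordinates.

T1 rotate counter-clockwise with cos θ = 4/5, sin θ = -3/5: (-3, -3) → (-21/5, -3/5); (3, 5) → (27/5, 11/5); (-4, 2) → (-2, 4); (4, -3) → (7/5, -24/5); (-4, 3) → (-7/5, 24/5)
T2 reflect across x = 0: (-21/5, -3/5) → (21/5, -3/5); (27/5, 11/5) → (-27/5, 11/5); (-2, 4) → (2, 4); (7/5, -24/5) → (-7/5, -24/5); (-7/5, 24/5) → (7/5, 24/5)
T3 rotate counter-clockwise with cos θ = -12/13, sin θ = 5/13: (21/5, -3/5) → (-237/65, 141/65); (-27/5, 11/5) → (269/65, -267/65); (2, 4) → (-44/13, -38/13); (-7/5, -24/5) → (204/65, 253/65); (7/5, 24/5) → (-204/65, -253/65)
T4 shear: y ← y − 1/2·x: (-237/65, 141/65) → (-237/65, 519/130); (269/65, -267/65) → (269/65, -803/130); (-44/13, -38/13) → (-44/13, -16/13); (204/65, 253/65) → (204/65, 151/65); (-204/65, -253/65) → (-204/65, -151/65)

image vertices: (-237/65, 519/130), (269/65, -803/130), (-44/13, -16/13), (204/65, 151/65), (-204/65, -151/65)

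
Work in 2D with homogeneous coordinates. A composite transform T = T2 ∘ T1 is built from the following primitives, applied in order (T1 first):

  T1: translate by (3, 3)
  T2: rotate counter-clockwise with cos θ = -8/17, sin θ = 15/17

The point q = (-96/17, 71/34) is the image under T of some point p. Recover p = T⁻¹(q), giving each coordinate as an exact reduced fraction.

p = (3/2, 1)

T1 = [1 0 3; 0 1 3; 0 0 1]
T2·T1 = [-8/17 -15/17 -69/17; 15/17 -8/17 21/17; 0 0 1]
det M = 1; M⁻¹ = [-8/17 15/17 -3; -15/17 -8/17 -3; 0 0 1]
M⁻¹ · (-96/17, 71/34)ᵀ = (3/2, 1)ᵀ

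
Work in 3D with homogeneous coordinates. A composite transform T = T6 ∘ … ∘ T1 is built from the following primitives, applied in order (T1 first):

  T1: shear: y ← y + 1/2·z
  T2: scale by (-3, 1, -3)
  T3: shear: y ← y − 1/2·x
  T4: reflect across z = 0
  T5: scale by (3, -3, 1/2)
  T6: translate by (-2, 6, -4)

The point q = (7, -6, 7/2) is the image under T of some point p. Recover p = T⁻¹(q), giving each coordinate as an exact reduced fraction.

T1 = [1 0 0 0; 0 1 1/2 0; 0 0 1 0; 0 0 0 1]
T2·T1 = [-3 0 0 0; 0 1 1/2 0; 0 0 -3 0; 0 0 0 1]
T3·…·T1 = [-3 0 0 0; 3/2 1 1/2 0; 0 0 -3 0; 0 0 0 1]
T4·…·T1 = [-3 0 0 0; 3/2 1 1/2 0; 0 0 3 0; 0 0 0 1]
T5·…·T1 = [-9 0 0 0; -9/2 -3 -3/2 0; 0 0 3/2 0; 0 0 0 1]
T6·…·T1 = [-9 0 0 -2; -9/2 -3 -3/2 6; 0 0 3/2 -4; 0 0 0 1]
det M = 81/2; M⁻¹ = [-1/9 0 0 -2/9; 1/6 -1/3 -1/3 1; 0 0 2/3 8/3; 0 0 0 1]
M⁻¹ · (7, -6, 7/2)ᵀ = (-1, 3, 5)ᵀ

p = (-1, 3, 5)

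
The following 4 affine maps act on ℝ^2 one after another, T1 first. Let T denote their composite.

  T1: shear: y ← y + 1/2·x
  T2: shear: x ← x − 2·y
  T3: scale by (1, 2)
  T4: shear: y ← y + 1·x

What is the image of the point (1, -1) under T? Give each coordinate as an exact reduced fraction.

T(p) = (2, 1)

T1 shear: y ← y + 1/2·x: (1, -1) → (1, -1/2)
T2 shear: x ← x − 2·y: (1, -1/2) → (2, -1/2)
T3 scale by (1, 2): (2, -1/2) → (2, -1)
T4 shear: y ← y + 1·x: (2, -1) → (2, 1)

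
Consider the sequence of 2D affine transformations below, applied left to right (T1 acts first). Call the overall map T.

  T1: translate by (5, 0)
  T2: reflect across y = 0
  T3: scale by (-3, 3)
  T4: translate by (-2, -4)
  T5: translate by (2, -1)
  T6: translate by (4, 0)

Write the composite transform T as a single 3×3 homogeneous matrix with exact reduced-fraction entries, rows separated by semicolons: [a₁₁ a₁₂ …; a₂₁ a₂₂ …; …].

T = [-3 0 -11; 0 -3 -5; 0 0 1]

T1 = [1 0 5; 0 1 0; 0 0 1]
T2·T1 = [1 0 5; 0 -1 0; 0 0 1]
T3·…·T1 = [-3 0 -15; 0 -3 0; 0 0 1]
T4·…·T1 = [-3 0 -17; 0 -3 -4; 0 0 1]
T5·…·T1 = [-3 0 -15; 0 -3 -5; 0 0 1]
T6·…·T1 = [-3 0 -11; 0 -3 -5; 0 0 1]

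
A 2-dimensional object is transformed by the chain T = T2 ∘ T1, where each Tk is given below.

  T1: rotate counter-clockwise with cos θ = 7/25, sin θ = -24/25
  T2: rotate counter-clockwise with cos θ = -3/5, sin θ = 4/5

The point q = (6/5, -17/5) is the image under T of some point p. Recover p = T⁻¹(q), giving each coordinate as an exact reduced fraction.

T1 = [7/25 24/25 0; -24/25 7/25 0; 0 0 1]
T2·T1 = [3/5 -4/5 0; 4/5 3/5 0; 0 0 1]
det M = 1; M⁻¹ = [3/5 4/5 0; -4/5 3/5 0; 0 0 1]
M⁻¹ · (6/5, -17/5)ᵀ = (-2, -3)ᵀ

p = (-2, -3)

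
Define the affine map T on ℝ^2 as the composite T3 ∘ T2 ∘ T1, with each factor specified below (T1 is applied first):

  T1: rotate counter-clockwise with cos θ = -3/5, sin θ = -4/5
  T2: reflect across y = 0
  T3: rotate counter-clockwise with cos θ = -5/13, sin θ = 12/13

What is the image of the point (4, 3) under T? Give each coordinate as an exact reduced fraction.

T(p) = (-60/13, -25/13)

T1 rotate counter-clockwise with cos θ = -3/5, sin θ = -4/5: (4, 3) → (0, -5)
T2 reflect across y = 0: (0, -5) → (0, 5)
T3 rotate counter-clockwise with cos θ = -5/13, sin θ = 12/13: (0, 5) → (-60/13, -25/13)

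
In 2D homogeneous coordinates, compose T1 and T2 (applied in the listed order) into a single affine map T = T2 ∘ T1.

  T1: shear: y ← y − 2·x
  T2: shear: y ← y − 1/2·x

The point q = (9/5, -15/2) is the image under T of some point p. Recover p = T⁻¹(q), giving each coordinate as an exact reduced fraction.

T1 = [1 0 0; -2 1 0; 0 0 1]
T2·T1 = [1 0 0; -5/2 1 0; 0 0 1]
det M = 1; M⁻¹ = [1 0 0; 5/2 1 0; 0 0 1]
M⁻¹ · (9/5, -15/2)ᵀ = (9/5, -3)ᵀ

p = (9/5, -3)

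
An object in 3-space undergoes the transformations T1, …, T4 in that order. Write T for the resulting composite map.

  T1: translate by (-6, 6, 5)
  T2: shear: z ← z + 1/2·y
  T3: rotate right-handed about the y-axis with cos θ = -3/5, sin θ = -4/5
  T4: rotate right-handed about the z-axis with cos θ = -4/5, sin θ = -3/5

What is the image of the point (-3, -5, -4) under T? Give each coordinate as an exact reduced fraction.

T1 translate by (-6, 6, 5): (-3, -5, -4) → (-9, 1, 1)
T2 shear: z ← z + 1/2·y: (-9, 1, 1) → (-9, 1, 3/2)
T3 rotate right-handed about the y-axis with cos θ = -3/5, sin θ = -4/5: (-9, 1, 3/2) → (21/5, 1, -81/10)
T4 rotate right-handed about the z-axis with cos θ = -4/5, sin θ = -3/5: (21/5, 1, -81/10) → (-69/25, -83/25, -81/10)

T(p) = (-69/25, -83/25, -81/10)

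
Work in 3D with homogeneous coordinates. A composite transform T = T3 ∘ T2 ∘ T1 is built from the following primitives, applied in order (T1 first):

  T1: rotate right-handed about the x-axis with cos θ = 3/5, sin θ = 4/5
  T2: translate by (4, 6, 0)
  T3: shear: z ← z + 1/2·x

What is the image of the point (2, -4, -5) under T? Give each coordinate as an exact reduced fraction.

T1 rotate right-handed about the x-axis with cos θ = 3/5, sin θ = 4/5: (2, -4, -5) → (2, 8/5, -31/5)
T2 translate by (4, 6, 0): (2, 8/5, -31/5) → (6, 38/5, -31/5)
T3 shear: z ← z + 1/2·x: (6, 38/5, -31/5) → (6, 38/5, -16/5)

T(p) = (6, 38/5, -16/5)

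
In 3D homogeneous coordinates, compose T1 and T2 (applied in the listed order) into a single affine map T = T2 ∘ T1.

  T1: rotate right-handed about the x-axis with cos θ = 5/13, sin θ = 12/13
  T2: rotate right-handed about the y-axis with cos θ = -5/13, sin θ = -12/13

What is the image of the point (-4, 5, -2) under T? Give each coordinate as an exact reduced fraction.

T1 rotate right-handed about the x-axis with cos θ = 5/13, sin θ = 12/13: (-4, 5, -2) → (-4, 49/13, 50/13)
T2 rotate right-handed about the y-axis with cos θ = -5/13, sin θ = -12/13: (-4, 49/13, 50/13) → (-340/169, 49/13, -874/169)

T(p) = (-340/169, 49/13, -874/169)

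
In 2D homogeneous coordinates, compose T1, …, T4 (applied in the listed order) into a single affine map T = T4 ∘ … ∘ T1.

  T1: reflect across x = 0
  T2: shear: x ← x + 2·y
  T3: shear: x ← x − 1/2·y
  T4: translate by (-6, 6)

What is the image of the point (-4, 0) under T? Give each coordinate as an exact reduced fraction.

T(p) = (-2, 6)

T1 reflect across x = 0: (-4, 0) → (4, 0)
T2 shear: x ← x + 2·y: (4, 0) → (4, 0)
T3 shear: x ← x − 1/2·y: (4, 0) → (4, 0)
T4 translate by (-6, 6): (4, 0) → (-2, 6)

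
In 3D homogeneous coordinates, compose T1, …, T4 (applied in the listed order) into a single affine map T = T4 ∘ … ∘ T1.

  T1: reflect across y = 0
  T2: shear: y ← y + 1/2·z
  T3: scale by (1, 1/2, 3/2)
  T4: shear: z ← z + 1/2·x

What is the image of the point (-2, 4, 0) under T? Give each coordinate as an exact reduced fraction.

T1 reflect across y = 0: (-2, 4, 0) → (-2, -4, 0)
T2 shear: y ← y + 1/2·z: (-2, -4, 0) → (-2, -4, 0)
T3 scale by (1, 1/2, 3/2): (-2, -4, 0) → (-2, -2, 0)
T4 shear: z ← z + 1/2·x: (-2, -2, 0) → (-2, -2, -1)

T(p) = (-2, -2, -1)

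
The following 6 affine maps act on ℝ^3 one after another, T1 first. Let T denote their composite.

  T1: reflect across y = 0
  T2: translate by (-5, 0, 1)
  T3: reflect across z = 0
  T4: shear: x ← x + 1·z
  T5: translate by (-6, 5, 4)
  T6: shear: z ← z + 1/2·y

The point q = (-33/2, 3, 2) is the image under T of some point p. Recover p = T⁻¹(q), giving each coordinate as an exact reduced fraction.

T1 = [1 0 0 0; 0 -1 0 0; 0 0 1 0; 0 0 0 1]
T2·T1 = [1 0 0 -5; 0 -1 0 0; 0 0 1 1; 0 0 0 1]
T3·…·T1 = [1 0 0 -5; 0 -1 0 0; 0 0 -1 -1; 0 0 0 1]
T4·…·T1 = [1 0 -1 -6; 0 -1 0 0; 0 0 -1 -1; 0 0 0 1]
T5·…·T1 = [1 0 -1 -12; 0 -1 0 5; 0 0 -1 3; 0 0 0 1]
T6·…·T1 = [1 0 -1 -12; 0 -1 0 5; 0 -1/2 -1 11/2; 0 0 0 1]
det M = 1; M⁻¹ = [1 1/2 -1 15; 0 -1 0 5; 0 1/2 -1 3; 0 0 0 1]
M⁻¹ · (-33/2, 3, 2)ᵀ = (-2, 2, 5/2)ᵀ

p = (-2, 2, 5/2)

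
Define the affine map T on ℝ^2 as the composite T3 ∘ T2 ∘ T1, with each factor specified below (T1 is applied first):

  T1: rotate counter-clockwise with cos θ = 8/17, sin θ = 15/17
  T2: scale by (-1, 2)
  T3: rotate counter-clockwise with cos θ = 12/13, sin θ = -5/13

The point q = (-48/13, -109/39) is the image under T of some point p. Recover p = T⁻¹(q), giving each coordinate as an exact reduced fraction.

p = (-2/3, -3)

T1 = [8/17 -15/17 0; 15/17 8/17 0; 0 0 1]
T2·T1 = [-8/17 15/17 0; 30/17 16/17 0; 0 0 1]
T3·…·T1 = [54/221 20/17 0; 400/221 9/17 0; 0 0 1]
det M = -2; M⁻¹ = [-9/34 10/17 0; 200/221 -27/221 0; 0 0 1]
M⁻¹ · (-48/13, -109/39)ᵀ = (-2/3, -3)ᵀ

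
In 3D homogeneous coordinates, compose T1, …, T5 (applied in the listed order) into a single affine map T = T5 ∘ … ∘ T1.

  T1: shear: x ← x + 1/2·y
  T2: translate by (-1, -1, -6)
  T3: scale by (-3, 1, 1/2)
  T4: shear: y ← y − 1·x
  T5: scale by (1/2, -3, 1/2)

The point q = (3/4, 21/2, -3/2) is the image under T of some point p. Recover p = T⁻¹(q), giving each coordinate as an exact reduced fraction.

T1 = [1 1/2 0 0; 0 1 0 0; 0 0 1 0; 0 0 0 1]
T2·T1 = [1 1/2 0 -1; 0 1 0 -1; 0 0 1 -6; 0 0 0 1]
T3·…·T1 = [-3 -3/2 0 3; 0 1 0 -1; 0 0 1/2 -3; 0 0 0 1]
T4·…·T1 = [-3 -3/2 0 3; 3 5/2 0 -4; 0 0 1/2 -3; 0 0 0 1]
T5·…·T1 = [-3/2 -3/4 0 3/2; -9 -15/2 0 12; 0 0 1/4 -3/2; 0 0 0 1]
det M = 9/8; M⁻¹ = [-5/3 1/6 0 1/2; 2 -1/3 0 1; 0 0 4 6; 0 0 0 1]
M⁻¹ · (3/4, 21/2, -3/2)ᵀ = (1, -1, 0)ᵀ

p = (1, -1, 0)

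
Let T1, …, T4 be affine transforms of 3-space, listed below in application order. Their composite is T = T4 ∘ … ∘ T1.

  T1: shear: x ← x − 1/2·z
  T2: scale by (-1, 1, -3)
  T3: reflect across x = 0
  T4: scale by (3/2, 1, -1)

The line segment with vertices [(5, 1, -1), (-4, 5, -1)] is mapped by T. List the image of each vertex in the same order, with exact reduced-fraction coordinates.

image vertices: (33/4, 1, -3), (-21/4, 5, -3)

T1 shear: x ← x − 1/2·z: (5, 1, -1) → (11/2, 1, -1); (-4, 5, -1) → (-7/2, 5, -1)
T2 scale by (-1, 1, -3): (11/2, 1, -1) → (-11/2, 1, 3); (-7/2, 5, -1) → (7/2, 5, 3)
T3 reflect across x = 0: (-11/2, 1, 3) → (11/2, 1, 3); (7/2, 5, 3) → (-7/2, 5, 3)
T4 scale by (3/2, 1, -1): (11/2, 1, 3) → (33/4, 1, -3); (-7/2, 5, 3) → (-21/4, 5, -3)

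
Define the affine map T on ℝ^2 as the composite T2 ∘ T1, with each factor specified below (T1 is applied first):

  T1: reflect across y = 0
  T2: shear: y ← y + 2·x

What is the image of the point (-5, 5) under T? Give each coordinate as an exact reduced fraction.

T(p) = (-5, -15)

T1 reflect across y = 0: (-5, 5) → (-5, -5)
T2 shear: y ← y + 2·x: (-5, -5) → (-5, -15)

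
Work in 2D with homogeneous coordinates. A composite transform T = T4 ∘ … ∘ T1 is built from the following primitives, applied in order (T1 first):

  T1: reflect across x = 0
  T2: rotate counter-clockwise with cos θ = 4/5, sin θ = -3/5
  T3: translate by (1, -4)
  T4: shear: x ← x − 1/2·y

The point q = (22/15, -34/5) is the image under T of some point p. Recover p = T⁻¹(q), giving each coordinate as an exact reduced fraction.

T1 = [-1 0 0; 0 1 0; 0 0 1]
T2·T1 = [-4/5 3/5 0; 3/5 4/5 0; 0 0 1]
T3·…·T1 = [-4/5 3/5 1; 3/5 4/5 -4; 0 0 1]
T4·…·T1 = [-11/10 1/5 3; 3/5 4/5 -4; 0 0 1]
det M = -1; M⁻¹ = [-4/5 1/5 16/5; 3/5 11/10 13/5; 0 0 1]
M⁻¹ · (22/15, -34/5)ᵀ = (2/3, -4)ᵀ

p = (2/3, -4)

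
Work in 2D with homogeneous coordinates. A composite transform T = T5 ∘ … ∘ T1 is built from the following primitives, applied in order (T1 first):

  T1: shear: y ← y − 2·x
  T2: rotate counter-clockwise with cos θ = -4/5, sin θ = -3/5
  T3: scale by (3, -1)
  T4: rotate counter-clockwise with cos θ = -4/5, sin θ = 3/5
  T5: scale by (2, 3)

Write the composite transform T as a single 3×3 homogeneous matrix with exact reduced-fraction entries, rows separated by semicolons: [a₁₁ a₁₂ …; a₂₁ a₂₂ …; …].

T1 = [1 0 0; -2 1 0; 0 0 1]
T2·T1 = [-2 3/5 0; 1 -4/5 0; 0 0 1]
T3·…·T1 = [-6 9/5 0; -1 4/5 0; 0 0 1]
T4·…·T1 = [27/5 -48/25 0; -14/5 11/25 0; 0 0 1]
T5·…·T1 = [54/5 -96/25 0; -42/5 33/25 0; 0 0 1]

T = [54/5 -96/25 0; -42/5 33/25 0; 0 0 1]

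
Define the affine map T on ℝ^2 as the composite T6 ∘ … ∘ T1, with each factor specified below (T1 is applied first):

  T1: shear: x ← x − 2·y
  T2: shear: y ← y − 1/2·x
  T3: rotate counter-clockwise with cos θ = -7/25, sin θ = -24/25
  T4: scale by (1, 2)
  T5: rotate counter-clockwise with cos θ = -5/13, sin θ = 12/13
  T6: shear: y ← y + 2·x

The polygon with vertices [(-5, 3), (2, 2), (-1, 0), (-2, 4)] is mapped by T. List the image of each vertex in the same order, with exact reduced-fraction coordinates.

image vertices: (-6313/325, -11299/325), (-1078/325, -1394/325), (-587/325, -1151/325), (-5678/325, -9694/325)

T1 shear: x ← x − 2·y: (-5, 3) → (-11, 3); (2, 2) → (-2, 2); (-1, 0) → (-1, 0); (-2, 4) → (-10, 4)
T2 shear: y ← y − 1/2·x: (-11, 3) → (-11, 17/2); (-2, 2) → (-2, 3); (-1, 0) → (-1, 1/2); (-10, 4) → (-10, 9)
T3 rotate counter-clockwise with cos θ = -7/25, sin θ = -24/25: (-11, 17/2) → (281/25, 409/50); (-2, 3) → (86/25, 27/25); (-1, 1/2) → (19/25, 41/50); (-10, 9) → (286/25, 177/25)
T4 scale by (1, 2): (281/25, 409/50) → (281/25, 409/25); (86/25, 27/25) → (86/25, 54/25); (19/25, 41/50) → (19/25, 41/25); (286/25, 177/25) → (286/25, 354/25)
T5 rotate counter-clockwise with cos θ = -5/13, sin θ = 12/13: (281/25, 409/25) → (-6313/325, 1327/325); (86/25, 54/25) → (-1078/325, 762/325); (19/25, 41/25) → (-587/325, 23/325); (286/25, 354/25) → (-5678/325, 1662/325)
T6 shear: y ← y + 2·x: (-6313/325, 1327/325) → (-6313/325, -11299/325); (-1078/325, 762/325) → (-1078/325, -1394/325); (-587/325, 23/325) → (-587/325, -1151/325); (-5678/325, 1662/325) → (-5678/325, -9694/325)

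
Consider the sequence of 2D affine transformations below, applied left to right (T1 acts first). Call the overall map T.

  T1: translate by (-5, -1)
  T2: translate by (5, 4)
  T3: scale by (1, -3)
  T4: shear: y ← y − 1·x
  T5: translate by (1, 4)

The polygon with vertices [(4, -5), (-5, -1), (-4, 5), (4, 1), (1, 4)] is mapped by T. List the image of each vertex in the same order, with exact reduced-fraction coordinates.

T1 translate by (-5, -1): (4, -5) → (-1, -6); (-5, -1) → (-10, -2); (-4, 5) → (-9, 4); (4, 1) → (-1, 0); (1, 4) → (-4, 3)
T2 translate by (5, 4): (-1, -6) → (4, -2); (-10, -2) → (-5, 2); (-9, 4) → (-4, 8); (-1, 0) → (4, 4); (-4, 3) → (1, 7)
T3 scale by (1, -3): (4, -2) → (4, 6); (-5, 2) → (-5, -6); (-4, 8) → (-4, -24); (4, 4) → (4, -12); (1, 7) → (1, -21)
T4 shear: y ← y − 1·x: (4, 6) → (4, 2); (-5, -6) → (-5, -1); (-4, -24) → (-4, -20); (4, -12) → (4, -16); (1, -21) → (1, -22)
T5 translate by (1, 4): (4, 2) → (5, 6); (-5, -1) → (-4, 3); (-4, -20) → (-3, -16); (4, -16) → (5, -12); (1, -22) → (2, -18)

image vertices: (5, 6), (-4, 3), (-3, -16), (5, -12), (2, -18)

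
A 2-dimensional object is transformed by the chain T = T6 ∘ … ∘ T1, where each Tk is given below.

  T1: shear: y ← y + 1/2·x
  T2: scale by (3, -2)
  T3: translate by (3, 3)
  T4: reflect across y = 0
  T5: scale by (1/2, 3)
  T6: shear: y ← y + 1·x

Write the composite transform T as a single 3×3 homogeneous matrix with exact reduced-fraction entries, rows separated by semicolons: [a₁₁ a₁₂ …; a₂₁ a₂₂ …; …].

T1 = [1 0 0; 1/2 1 0; 0 0 1]
T2·T1 = [3 0 0; -1 -2 0; 0 0 1]
T3·…·T1 = [3 0 3; -1 -2 3; 0 0 1]
T4·…·T1 = [3 0 3; 1 2 -3; 0 0 1]
T5·…·T1 = [3/2 0 3/2; 3 6 -9; 0 0 1]
T6·…·T1 = [3/2 0 3/2; 9/2 6 -15/2; 0 0 1]

T = [3/2 0 3/2; 9/2 6 -15/2; 0 0 1]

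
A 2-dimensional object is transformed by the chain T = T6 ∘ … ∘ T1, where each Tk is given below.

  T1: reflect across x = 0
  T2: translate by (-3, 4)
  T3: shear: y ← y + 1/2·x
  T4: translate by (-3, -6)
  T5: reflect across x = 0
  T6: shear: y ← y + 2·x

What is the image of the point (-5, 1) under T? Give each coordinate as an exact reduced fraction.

T(p) = (1, 2)

T1 reflect across x = 0: (-5, 1) → (5, 1)
T2 translate by (-3, 4): (5, 1) → (2, 5)
T3 shear: y ← y + 1/2·x: (2, 5) → (2, 6)
T4 translate by (-3, -6): (2, 6) → (-1, 0)
T5 reflect across x = 0: (-1, 0) → (1, 0)
T6 shear: y ← y + 2·x: (1, 0) → (1, 2)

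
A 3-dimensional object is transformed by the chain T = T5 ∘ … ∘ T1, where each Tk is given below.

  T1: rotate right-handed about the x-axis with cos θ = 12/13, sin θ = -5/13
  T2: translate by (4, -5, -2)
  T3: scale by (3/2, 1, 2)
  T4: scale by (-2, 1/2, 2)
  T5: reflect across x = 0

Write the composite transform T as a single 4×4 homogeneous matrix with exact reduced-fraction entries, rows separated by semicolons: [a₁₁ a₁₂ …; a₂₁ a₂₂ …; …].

T1 = [1 0 0 0; 0 12/13 5/13 0; 0 -5/13 12/13 0; 0 0 0 1]
T2·T1 = [1 0 0 4; 0 12/13 5/13 -5; 0 -5/13 12/13 -2; 0 0 0 1]
T3·…·T1 = [3/2 0 0 6; 0 12/13 5/13 -5; 0 -10/13 24/13 -4; 0 0 0 1]
T4·…·T1 = [-3 0 0 -12; 0 6/13 5/26 -5/2; 0 -20/13 48/13 -8; 0 0 0 1]
T5·…·T1 = [3 0 0 12; 0 6/13 5/26 -5/2; 0 -20/13 48/13 -8; 0 0 0 1]

T = [3 0 0 12; 0 6/13 5/26 -5/2; 0 -20/13 48/13 -8; 0 0 0 1]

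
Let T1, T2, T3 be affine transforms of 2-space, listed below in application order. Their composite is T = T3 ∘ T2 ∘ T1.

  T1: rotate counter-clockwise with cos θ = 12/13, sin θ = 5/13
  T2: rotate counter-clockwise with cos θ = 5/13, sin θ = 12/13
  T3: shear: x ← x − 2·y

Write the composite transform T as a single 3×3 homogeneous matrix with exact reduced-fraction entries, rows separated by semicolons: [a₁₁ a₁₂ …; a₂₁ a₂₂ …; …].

T = [-2 -1 0; 1 0 0; 0 0 1]

T1 = [12/13 -5/13 0; 5/13 12/13 0; 0 0 1]
T2·T1 = [0 -1 0; 1 0 0; 0 0 1]
T3·…·T1 = [-2 -1 0; 1 0 0; 0 0 1]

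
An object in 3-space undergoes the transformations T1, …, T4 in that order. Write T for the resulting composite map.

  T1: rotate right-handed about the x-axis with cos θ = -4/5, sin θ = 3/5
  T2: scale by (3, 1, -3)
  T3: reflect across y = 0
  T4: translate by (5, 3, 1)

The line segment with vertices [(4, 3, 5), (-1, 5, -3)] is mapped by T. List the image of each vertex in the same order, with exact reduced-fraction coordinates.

image vertices: (17, 42/5, 38/5), (2, 26/5, -76/5)

T1 rotate right-handed about the x-axis with cos θ = -4/5, sin θ = 3/5: (4, 3, 5) → (4, -27/5, -11/5); (-1, 5, -3) → (-1, -11/5, 27/5)
T2 scale by (3, 1, -3): (4, -27/5, -11/5) → (12, -27/5, 33/5); (-1, -11/5, 27/5) → (-3, -11/5, -81/5)
T3 reflect across y = 0: (12, -27/5, 33/5) → (12, 27/5, 33/5); (-3, -11/5, -81/5) → (-3, 11/5, -81/5)
T4 translate by (5, 3, 1): (12, 27/5, 33/5) → (17, 42/5, 38/5); (-3, 11/5, -81/5) → (2, 26/5, -76/5)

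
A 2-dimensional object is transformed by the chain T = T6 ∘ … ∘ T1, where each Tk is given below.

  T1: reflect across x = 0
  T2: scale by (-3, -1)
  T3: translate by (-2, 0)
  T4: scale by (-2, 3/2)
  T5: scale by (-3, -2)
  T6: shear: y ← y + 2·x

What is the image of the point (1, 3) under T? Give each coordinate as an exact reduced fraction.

T1 reflect across x = 0: (1, 3) → (-1, 3)
T2 scale by (-3, -1): (-1, 3) → (3, -3)
T3 translate by (-2, 0): (3, -3) → (1, -3)
T4 scale by (-2, 3/2): (1, -3) → (-2, -9/2)
T5 scale by (-3, -2): (-2, -9/2) → (6, 9)
T6 shear: y ← y + 2·x: (6, 9) → (6, 21)

T(p) = (6, 21)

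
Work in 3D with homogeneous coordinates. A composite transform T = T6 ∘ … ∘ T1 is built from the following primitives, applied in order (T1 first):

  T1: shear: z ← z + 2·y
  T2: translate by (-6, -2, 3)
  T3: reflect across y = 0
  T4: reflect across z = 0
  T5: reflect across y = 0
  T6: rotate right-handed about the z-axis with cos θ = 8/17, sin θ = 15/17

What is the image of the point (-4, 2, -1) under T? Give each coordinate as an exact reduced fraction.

T1 shear: z ← z + 2·y: (-4, 2, -1) → (-4, 2, 3)
T2 translate by (-6, -2, 3): (-4, 2, 3) → (-10, 0, 6)
T3 reflect across y = 0: (-10, 0, 6) → (-10, 0, 6)
T4 reflect across z = 0: (-10, 0, 6) → (-10, 0, -6)
T5 reflect across y = 0: (-10, 0, -6) → (-10, 0, -6)
T6 rotate right-handed about the z-axis with cos θ = 8/17, sin θ = 15/17: (-10, 0, -6) → (-80/17, -150/17, -6)

T(p) = (-80/17, -150/17, -6)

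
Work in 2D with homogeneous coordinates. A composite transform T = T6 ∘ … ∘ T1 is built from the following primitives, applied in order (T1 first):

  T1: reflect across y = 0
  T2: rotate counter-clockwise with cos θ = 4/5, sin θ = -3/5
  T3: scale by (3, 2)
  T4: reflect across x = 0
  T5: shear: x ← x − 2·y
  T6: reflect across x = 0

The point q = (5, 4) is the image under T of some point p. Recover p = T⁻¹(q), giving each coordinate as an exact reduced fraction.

p = (-2, -1)

T1 = [1 0 0; 0 -1 0; 0 0 1]
T2·T1 = [4/5 -3/5 0; -3/5 -4/5 0; 0 0 1]
T3·…·T1 = [12/5 -9/5 0; -6/5 -8/5 0; 0 0 1]
T4·…·T1 = [-12/5 9/5 0; -6/5 -8/5 0; 0 0 1]
T5·…·T1 = [0 5 0; -6/5 -8/5 0; 0 0 1]
T6·…·T1 = [0 -5 0; -6/5 -8/5 0; 0 0 1]
det M = -6; M⁻¹ = [4/15 -5/6 0; -1/5 0 0; 0 0 1]
M⁻¹ · (5, 4)ᵀ = (-2, -1)ᵀ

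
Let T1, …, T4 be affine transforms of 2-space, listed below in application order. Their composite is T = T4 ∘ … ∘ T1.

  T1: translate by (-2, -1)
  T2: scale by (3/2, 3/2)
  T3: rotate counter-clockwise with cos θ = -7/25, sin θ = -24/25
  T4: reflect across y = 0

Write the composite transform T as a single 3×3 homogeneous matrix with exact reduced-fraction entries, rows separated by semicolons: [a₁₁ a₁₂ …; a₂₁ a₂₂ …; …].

T = [-21/50 36/25 -3/5; 36/25 21/50 -33/10; 0 0 1]

T1 = [1 0 -2; 0 1 -1; 0 0 1]
T2·T1 = [3/2 0 -3; 0 3/2 -3/2; 0 0 1]
T3·…·T1 = [-21/50 36/25 -3/5; -36/25 -21/50 33/10; 0 0 1]
T4·…·T1 = [-21/50 36/25 -3/5; 36/25 21/50 -33/10; 0 0 1]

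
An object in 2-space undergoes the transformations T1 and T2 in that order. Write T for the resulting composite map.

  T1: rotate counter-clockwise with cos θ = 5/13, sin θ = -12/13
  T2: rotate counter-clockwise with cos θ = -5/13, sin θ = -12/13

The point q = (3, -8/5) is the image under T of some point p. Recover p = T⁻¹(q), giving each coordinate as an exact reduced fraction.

p = (-3, 8/5)

T1 = [5/13 12/13 0; -12/13 5/13 0; 0 0 1]
T2·T1 = [-1 0 0; 0 -1 0; 0 0 1]
det M = 1; M⁻¹ = [-1 0 0; 0 -1 0; 0 0 1]
M⁻¹ · (3, -8/5)ᵀ = (-3, 8/5)ᵀ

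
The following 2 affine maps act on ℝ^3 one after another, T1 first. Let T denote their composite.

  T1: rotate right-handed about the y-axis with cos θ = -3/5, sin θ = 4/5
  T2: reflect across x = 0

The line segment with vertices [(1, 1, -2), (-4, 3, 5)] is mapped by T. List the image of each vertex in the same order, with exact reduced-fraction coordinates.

T1 rotate right-handed about the y-axis with cos θ = -3/5, sin θ = 4/5: (1, 1, -2) → (-11/5, 1, 2/5); (-4, 3, 5) → (32/5, 3, 1/5)
T2 reflect across x = 0: (-11/5, 1, 2/5) → (11/5, 1, 2/5); (32/5, 3, 1/5) → (-32/5, 3, 1/5)

image vertices: (11/5, 1, 2/5), (-32/5, 3, 1/5)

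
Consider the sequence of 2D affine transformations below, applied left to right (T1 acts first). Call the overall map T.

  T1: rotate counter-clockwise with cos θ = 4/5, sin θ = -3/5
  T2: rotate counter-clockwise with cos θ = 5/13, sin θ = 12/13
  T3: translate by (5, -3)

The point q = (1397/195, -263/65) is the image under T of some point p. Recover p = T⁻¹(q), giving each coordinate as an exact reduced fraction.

T1 = [4/5 3/5 0; -3/5 4/5 0; 0 0 1]
T2·T1 = [56/65 -33/65 0; 33/65 56/65 0; 0 0 1]
T3·…·T1 = [56/65 -33/65 5; 33/65 56/65 -3; 0 0 1]
det M = 1; M⁻¹ = [56/65 33/65 -181/65; -33/65 56/65 333/65; 0 0 1]
M⁻¹ · (1397/195, -263/65)ᵀ = (4/3, -2)ᵀ

p = (4/3, -2)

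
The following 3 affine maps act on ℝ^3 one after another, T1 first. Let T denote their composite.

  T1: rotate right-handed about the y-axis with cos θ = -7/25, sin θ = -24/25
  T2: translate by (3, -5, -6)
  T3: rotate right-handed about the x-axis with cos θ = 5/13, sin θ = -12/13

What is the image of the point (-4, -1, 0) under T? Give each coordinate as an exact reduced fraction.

T1 rotate right-handed about the y-axis with cos θ = -7/25, sin θ = -24/25: (-4, -1, 0) → (28/25, -1, -96/25)
T2 translate by (3, -5, -6): (28/25, -1, -96/25) → (103/25, -6, -246/25)
T3 rotate right-handed about the x-axis with cos θ = 5/13, sin θ = -12/13: (103/25, -6, -246/25) → (103/25, -3702/325, 114/65)

T(p) = (103/25, -3702/325, 114/65)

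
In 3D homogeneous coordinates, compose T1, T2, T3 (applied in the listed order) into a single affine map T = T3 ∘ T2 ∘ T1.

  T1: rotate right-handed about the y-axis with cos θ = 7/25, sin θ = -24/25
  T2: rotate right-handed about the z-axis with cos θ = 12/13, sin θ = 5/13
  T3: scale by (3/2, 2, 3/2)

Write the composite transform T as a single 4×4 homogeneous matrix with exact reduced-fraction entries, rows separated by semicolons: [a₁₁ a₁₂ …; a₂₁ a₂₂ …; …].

T = [126/325 -15/26 -432/325 0; 14/65 24/13 -48/65 0; 36/25 0 21/50 0; 0 0 0 1]

T1 = [7/25 0 -24/25 0; 0 1 0 0; 24/25 0 7/25 0; 0 0 0 1]
T2·T1 = [84/325 -5/13 -288/325 0; 7/65 12/13 -24/65 0; 24/25 0 7/25 0; 0 0 0 1]
T3·…·T1 = [126/325 -15/26 -432/325 0; 14/65 24/13 -48/65 0; 36/25 0 21/50 0; 0 0 0 1]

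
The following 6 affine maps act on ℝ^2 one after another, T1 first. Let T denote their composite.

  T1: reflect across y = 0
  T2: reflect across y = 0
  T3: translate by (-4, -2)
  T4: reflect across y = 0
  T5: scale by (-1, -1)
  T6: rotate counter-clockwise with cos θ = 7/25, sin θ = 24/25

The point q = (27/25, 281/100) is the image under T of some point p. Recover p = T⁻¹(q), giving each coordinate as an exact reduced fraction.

p = (1, 7/4)

T1 = [1 0 0; 0 -1 0; 0 0 1]
T2·T1 = [1 0 0; 0 1 0; 0 0 1]
T3·…·T1 = [1 0 -4; 0 1 -2; 0 0 1]
T4·…·T1 = [1 0 -4; 0 -1 2; 0 0 1]
T5·…·T1 = [-1 0 4; 0 1 -2; 0 0 1]
T6·…·T1 = [-7/25 -24/25 76/25; -24/25 7/25 82/25; 0 0 1]
det M = -1; M⁻¹ = [-7/25 -24/25 4; -24/25 7/25 2; 0 0 1]
M⁻¹ · (27/25, 281/100)ᵀ = (1, 7/4)ᵀ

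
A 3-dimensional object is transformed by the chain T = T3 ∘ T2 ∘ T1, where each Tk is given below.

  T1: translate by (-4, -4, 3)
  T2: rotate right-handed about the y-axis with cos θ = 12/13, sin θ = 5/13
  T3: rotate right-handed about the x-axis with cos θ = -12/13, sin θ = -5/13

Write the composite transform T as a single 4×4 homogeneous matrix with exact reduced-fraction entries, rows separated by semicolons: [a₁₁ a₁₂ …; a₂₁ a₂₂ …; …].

T1 = [1 0 0 -4; 0 1 0 -4; 0 0 1 3; 0 0 0 1]
T2·T1 = [12/13 0 5/13 -33/13; 0 1 0 -4; -5/13 0 12/13 56/13; 0 0 0 1]
T3·…·T1 = [12/13 0 5/13 -33/13; -25/169 -12/13 60/169 904/169; 60/169 -5/13 -144/169 -412/169; 0 0 0 1]

T = [12/13 0 5/13 -33/13; -25/169 -12/13 60/169 904/169; 60/169 -5/13 -144/169 -412/169; 0 0 0 1]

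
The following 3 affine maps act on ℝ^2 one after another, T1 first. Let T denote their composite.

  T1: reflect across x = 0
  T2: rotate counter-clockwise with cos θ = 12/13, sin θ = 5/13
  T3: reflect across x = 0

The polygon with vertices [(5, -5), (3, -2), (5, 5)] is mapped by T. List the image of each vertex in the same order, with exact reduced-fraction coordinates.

T1 reflect across x = 0: (5, -5) → (-5, -5); (3, -2) → (-3, -2); (5, 5) → (-5, 5)
T2 rotate counter-clockwise with cos θ = 12/13, sin θ = 5/13: (-5, -5) → (-35/13, -85/13); (-3, -2) → (-2, -3); (-5, 5) → (-85/13, 35/13)
T3 reflect across x = 0: (-35/13, -85/13) → (35/13, -85/13); (-2, -3) → (2, -3); (-85/13, 35/13) → (85/13, 35/13)

image vertices: (35/13, -85/13), (2, -3), (85/13, 35/13)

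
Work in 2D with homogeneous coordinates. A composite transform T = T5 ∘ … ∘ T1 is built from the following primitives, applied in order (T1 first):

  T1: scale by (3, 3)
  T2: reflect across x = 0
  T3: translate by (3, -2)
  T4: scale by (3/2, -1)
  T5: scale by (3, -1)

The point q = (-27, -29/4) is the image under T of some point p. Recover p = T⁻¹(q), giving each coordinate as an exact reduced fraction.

p = (3, -7/4)

T1 = [3 0 0; 0 3 0; 0 0 1]
T2·T1 = [-3 0 0; 0 3 0; 0 0 1]
T3·…·T1 = [-3 0 3; 0 3 -2; 0 0 1]
T4·…·T1 = [-9/2 0 9/2; 0 -3 2; 0 0 1]
T5·…·T1 = [-27/2 0 27/2; 0 3 -2; 0 0 1]
det M = -81/2; M⁻¹ = [-2/27 0 1; 0 1/3 2/3; 0 0 1]
M⁻¹ · (-27, -29/4)ᵀ = (3, -7/4)ᵀ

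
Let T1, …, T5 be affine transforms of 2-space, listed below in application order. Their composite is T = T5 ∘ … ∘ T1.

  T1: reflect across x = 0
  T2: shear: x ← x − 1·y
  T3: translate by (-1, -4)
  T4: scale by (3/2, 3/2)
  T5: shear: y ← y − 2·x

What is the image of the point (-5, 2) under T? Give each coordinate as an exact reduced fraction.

T1 reflect across x = 0: (-5, 2) → (5, 2)
T2 shear: x ← x − 1·y: (5, 2) → (3, 2)
T3 translate by (-1, -4): (3, 2) → (2, -2)
T4 scale by (3/2, 3/2): (2, -2) → (3, -3)
T5 shear: y ← y − 2·x: (3, -3) → (3, -9)

T(p) = (3, -9)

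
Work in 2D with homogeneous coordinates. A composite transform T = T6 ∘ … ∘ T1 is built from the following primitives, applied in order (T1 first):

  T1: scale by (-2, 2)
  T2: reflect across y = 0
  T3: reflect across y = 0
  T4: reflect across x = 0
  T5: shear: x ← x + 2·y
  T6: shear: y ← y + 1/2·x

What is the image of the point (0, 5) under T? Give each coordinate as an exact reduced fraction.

T(p) = (20, 20)

T1 scale by (-2, 2): (0, 5) → (0, 10)
T2 reflect across y = 0: (0, 10) → (0, -10)
T3 reflect across y = 0: (0, -10) → (0, 10)
T4 reflect across x = 0: (0, 10) → (0, 10)
T5 shear: x ← x + 2·y: (0, 10) → (20, 10)
T6 shear: y ← y + 1/2·x: (20, 10) → (20, 20)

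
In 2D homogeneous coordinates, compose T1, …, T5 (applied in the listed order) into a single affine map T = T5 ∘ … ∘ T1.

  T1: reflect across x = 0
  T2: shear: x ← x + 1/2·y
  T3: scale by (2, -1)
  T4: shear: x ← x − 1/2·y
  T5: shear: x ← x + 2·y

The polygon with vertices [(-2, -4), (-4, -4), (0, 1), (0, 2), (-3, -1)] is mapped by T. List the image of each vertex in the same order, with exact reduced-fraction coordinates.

T1 reflect across x = 0: (-2, -4) → (2, -4); (-4, -4) → (4, -4); (0, 1) → (0, 1); (0, 2) → (0, 2); (-3, -1) → (3, -1)
T2 shear: x ← x + 1/2·y: (2, -4) → (0, -4); (4, -4) → (2, -4); (0, 1) → (1/2, 1); (0, 2) → (1, 2); (3, -1) → (5/2, -1)
T3 scale by (2, -1): (0, -4) → (0, 4); (2, -4) → (4, 4); (1/2, 1) → (1, -1); (1, 2) → (2, -2); (5/2, -1) → (5, 1)
T4 shear: x ← x − 1/2·y: (0, 4) → (-2, 4); (4, 4) → (2, 4); (1, -1) → (3/2, -1); (2, -2) → (3, -2); (5, 1) → (9/2, 1)
T5 shear: x ← x + 2·y: (-2, 4) → (6, 4); (2, 4) → (10, 4); (3/2, -1) → (-1/2, -1); (3, -2) → (-1, -2); (9/2, 1) → (13/2, 1)

image vertices: (6, 4), (10, 4), (-1/2, -1), (-1, -2), (13/2, 1)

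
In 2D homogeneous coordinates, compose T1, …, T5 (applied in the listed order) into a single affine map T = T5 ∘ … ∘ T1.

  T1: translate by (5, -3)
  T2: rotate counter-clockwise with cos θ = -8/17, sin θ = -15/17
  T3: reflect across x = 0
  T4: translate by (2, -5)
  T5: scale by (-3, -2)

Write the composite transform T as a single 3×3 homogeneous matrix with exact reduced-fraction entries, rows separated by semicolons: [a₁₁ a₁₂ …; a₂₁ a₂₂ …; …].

T = [-24/17 45/17 -21; 30/17 16/17 16; 0 0 1]

T1 = [1 0 5; 0 1 -3; 0 0 1]
T2·T1 = [-8/17 15/17 -5; -15/17 -8/17 -3; 0 0 1]
T3·…·T1 = [8/17 -15/17 5; -15/17 -8/17 -3; 0 0 1]
T4·…·T1 = [8/17 -15/17 7; -15/17 -8/17 -8; 0 0 1]
T5·…·T1 = [-24/17 45/17 -21; 30/17 16/17 16; 0 0 1]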